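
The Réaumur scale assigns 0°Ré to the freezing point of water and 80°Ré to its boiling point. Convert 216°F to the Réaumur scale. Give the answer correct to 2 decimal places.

81.78°Ré

First in Celsius: (216 - 32) × 5/9 = 102.2222°C.
Linearly onto the Réaumur scale: 0 + (102.2222 / 100) × (80 - 0) = 81.78°Ré.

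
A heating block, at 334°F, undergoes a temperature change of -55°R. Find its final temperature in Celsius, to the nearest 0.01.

137.22°C

Initial temperature in Celsius: (334 - 32) × 5/9 = 167.7778°C.
The 55°R change is an interval, so only the factor 5/9 applies: -55 × 5/9 = -30.5556°C.
Final Celsius temperature: 167.7778 - 30.5556 = 137.2222°C.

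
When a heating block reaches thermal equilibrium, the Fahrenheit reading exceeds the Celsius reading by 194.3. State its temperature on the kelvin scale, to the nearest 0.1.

476.0 K

Let x be the Celsius reading; then the Fahrenheit reading is 1.8·x + 32.
(1.8·x + 32) - x = 194.3  ⇒  (0.8)·x = 162.3  ⇒  x = 202.8750°C.
In kelvin: 202.8750 + 273.15 = 476.0 K.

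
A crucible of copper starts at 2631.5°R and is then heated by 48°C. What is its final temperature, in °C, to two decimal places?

1236.79°C

Initial temperature in Celsius: (2631.5 - 491.67) × 5/9 = 1188.7944°C.
Final Celsius temperature: 1188.7944 + 48.0000 = 1236.7944°C.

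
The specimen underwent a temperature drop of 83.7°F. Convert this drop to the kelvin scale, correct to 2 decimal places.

Only the scale ratio 5/9 matters for a change in temperature.
83.7 × 5/9 = 46.50.

46.50 K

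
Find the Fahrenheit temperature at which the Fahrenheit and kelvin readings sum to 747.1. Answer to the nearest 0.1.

316.1°F

Let F be the Fahrenheit reading. The kelvin reading is K = 5/9·F + 255.372.
Require F + K = 747.1: (14/9)·F + 255.372 = 747.1.
F = (747.1 - 255.372) / (14/9) = 316.1.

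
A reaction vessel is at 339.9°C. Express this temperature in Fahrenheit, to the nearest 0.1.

In Fahrenheit: 339.9000 × 1.8 + 32 = 643.8°F.

643.8°F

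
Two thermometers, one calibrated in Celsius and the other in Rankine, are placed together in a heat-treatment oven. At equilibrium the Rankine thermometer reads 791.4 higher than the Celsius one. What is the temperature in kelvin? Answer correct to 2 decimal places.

647.81 K

Let x be the Celsius reading; then the Rankine reading is 1.8·x + 491.67.
(1.8·x + 491.67) - x = 791.4  ⇒  (0.8)·x = 299.73  ⇒  x = 374.6625°C.
In kelvin: 374.6625 + 273.15 = 647.81 K.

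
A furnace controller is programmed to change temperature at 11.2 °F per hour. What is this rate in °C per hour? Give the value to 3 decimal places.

Since only a temperature interval is involved, the additive offset between the scales drops out.
A change of 1°F is a change of 5/9°C, so 11.2 × 5/9 = 6.222.

6.222 °C/hour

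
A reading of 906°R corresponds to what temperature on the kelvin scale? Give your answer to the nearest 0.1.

In Celsius: (906 - 491.67) × 5/9 = 230.1833°C.
In kelvin: 230.1833 + 273.15 = 503.3 K.

503.3 K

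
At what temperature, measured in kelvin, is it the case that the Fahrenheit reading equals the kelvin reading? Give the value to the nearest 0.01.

Let K be the kelvin reading. The Fahrenheit reading is F = 1.8·K - 459.67.
Set F = K: 1.8·K - 459.67 = K.
(0.8)·K = 459.67  ⇒  K = 574.59.

574.59 K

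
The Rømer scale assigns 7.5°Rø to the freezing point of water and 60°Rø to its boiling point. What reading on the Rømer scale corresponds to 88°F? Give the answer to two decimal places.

23.83°Rø

First in Celsius: (88 - 32) × 5/9 = 31.1111°C.
Linearly onto the Rømer scale: 7.5 + (31.1111 / 100) × (60 - 7.5) = 23.83°Rø.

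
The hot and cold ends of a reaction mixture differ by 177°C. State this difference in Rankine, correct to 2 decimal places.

318.60°R

Only the scale ratio 1.8 matters for a change in temperature.
177 × 1.8 = 318.60.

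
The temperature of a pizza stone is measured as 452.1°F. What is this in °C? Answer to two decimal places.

In Celsius: (452.1 - 32) × 5/9 = 233.3889°C.

233.39°C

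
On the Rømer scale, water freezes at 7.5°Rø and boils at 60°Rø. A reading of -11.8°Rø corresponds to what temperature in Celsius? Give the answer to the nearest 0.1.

Linear interpolation between the fixed points: C = (-11.8 - 7.5) × 100 / (60 - 7.5) = -36.7619°C.

-36.8°C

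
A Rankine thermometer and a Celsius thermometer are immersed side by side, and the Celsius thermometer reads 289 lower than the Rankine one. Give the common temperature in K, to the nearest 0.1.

Let x be the Rankine reading; then the Celsius reading is 5/9·x - 273.15.
(5/9·x - 273.15) - x = -289  ⇒  (-4/9)·x = -15.85  ⇒  x = 35.6625°R.
In Celsius: (35.6625 - 491.67) × 5/9 = -253.3375°C.
In kelvin: -253.3375 + 273.15 = 19.8 K.

19.8 K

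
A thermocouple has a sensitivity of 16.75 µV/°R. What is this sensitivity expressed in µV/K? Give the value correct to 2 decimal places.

30.15 µV/K

The quantity depends on a temperature interval, so only the ratio of degree sizes applies; the offset between the scales is irrelevant.
A change of 1 K is a change of 1.8°R, so per K the value is 16.75 × 1.8 = 30.15.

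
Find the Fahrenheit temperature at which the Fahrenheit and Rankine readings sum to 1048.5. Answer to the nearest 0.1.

Let F be the Fahrenheit reading. The Rankine reading is R = 1·F + 459.67.
Require F + R = 1048.5: (2)·F + 459.67 = 1048.5.
F = (1048.5 - 459.67) / (2) = 294.4.

294.4°F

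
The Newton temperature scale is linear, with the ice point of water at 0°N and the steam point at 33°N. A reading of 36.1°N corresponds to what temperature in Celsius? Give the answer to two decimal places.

Linear interpolation between the fixed points: C = (36.1 - 0) × 100 / (33 - 0) = 109.3939°C.

109.39°C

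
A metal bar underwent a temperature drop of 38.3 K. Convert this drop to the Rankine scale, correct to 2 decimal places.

68.94°R

For a temperature interval the offset drops out; only the factor 1.8 applies.
38.3 × 1.8 = 68.94.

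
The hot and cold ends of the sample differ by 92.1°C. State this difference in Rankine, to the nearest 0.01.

165.78°R

For a temperature interval the offset drops out; only the factor 1.8 applies.
92.1 × 1.8 = 165.78.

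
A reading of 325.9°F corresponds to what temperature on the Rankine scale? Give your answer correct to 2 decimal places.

In Celsius: (325.9 - 32) × 5/9 = 163.2778°C.
In Rankine: 163.2778 × 1.8 + 491.67 = 785.57°R.

785.57°R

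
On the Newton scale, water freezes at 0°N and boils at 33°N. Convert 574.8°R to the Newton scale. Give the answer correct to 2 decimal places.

First in Celsius: (574.8 - 491.67) × 5/9 = 46.1833°C.
Linearly onto the Newton scale: 0 + (46.1833 / 100) × (33 - 0) = 15.24°N.

15.24°N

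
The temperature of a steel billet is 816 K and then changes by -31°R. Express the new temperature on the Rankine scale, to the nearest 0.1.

1437.8°R

Initial temperature in Celsius: 816 - 273.15 = 542.8500°C.
The 31°R change is an interval, so only the factor 5/9 applies: -31 × 5/9 = -17.2222°C.
Final Celsius temperature: 542.8500 - 17.2222 = 525.6278°C.
In Rankine: 525.6278 × 1.8 + 491.67 = 1437.8°R.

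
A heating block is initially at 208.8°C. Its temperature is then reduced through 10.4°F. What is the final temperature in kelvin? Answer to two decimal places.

476.17 K

The 10.4°F change is an interval, so only the factor 5/9 applies: -10.4 × 5/9 = -5.7778°C.
Final Celsius temperature: 208.8000 - 5.7778 = 203.0222°C.
In kelvin: 203.0222 + 273.15 = 476.17 K.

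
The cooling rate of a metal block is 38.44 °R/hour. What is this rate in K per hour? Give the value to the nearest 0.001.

The quantity depends on a temperature interval, so only the ratio of degree sizes applies; the offset between the scales is irrelevant.
A change of 1°R is a change of 5/9 K, so 38.44 × 5/9 = 21.356.

21.356 K/hour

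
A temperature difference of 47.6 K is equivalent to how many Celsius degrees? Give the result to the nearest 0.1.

47.6°C

Kelvin and Celsius degrees are the same size, so the interval is unchanged: 47.6.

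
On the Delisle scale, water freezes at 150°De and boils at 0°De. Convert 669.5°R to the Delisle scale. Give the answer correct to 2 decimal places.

1.81°De

First in Celsius: (669.5 - 491.67) × 5/9 = 98.7944°C.
Linearly onto the Delisle scale: 150 + (98.7944 / 100) × (0 - 150) = 1.81°De.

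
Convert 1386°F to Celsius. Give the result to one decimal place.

752.2°C

In Celsius: (1386 - 32) × 5/9 = 752.2222°C.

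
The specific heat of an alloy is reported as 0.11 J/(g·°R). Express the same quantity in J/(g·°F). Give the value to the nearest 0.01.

0.11 J/(g·°F)

The quantity depends on a temperature interval, so only the ratio of degree sizes applies; the offset between the scales is irrelevant.
A change of 1°F is a change of 1°R, so per °F the value is 0.11 × 1 = 0.11.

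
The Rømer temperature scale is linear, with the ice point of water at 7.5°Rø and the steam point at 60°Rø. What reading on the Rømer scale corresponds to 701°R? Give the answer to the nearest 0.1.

First in Celsius: (701 - 491.67) × 5/9 = 116.2944°C.
Linearly onto the Rømer scale: 7.5 + (116.2944 / 100) × (60 - 7.5) = 68.6°Rø.

68.6°Rø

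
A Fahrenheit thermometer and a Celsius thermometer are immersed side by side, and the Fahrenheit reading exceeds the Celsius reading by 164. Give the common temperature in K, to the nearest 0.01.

438.15 K

Let x be the Fahrenheit reading; then the Celsius reading is 5/9·x - 17.7778.
(5/9·x - 17.7778) - x = -164  ⇒  (-4/9)·x = -146.222  ⇒  x = 329.0000°F.
In Celsius: (329 - 32) × 5/9 = 165.0000°C.
In kelvin: 165.0000 + 273.15 = 438.15 K.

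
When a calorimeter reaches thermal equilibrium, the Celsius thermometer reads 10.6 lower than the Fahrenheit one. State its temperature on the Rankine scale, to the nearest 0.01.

443.52°R

Let x be the Fahrenheit reading; then the Celsius reading is 5/9·x - 17.7778.
(5/9·x - 17.7778) - x = -10.6  ⇒  (-4/9)·x = 7.17778  ⇒  x = -16.1500°F.
In Celsius: (-16.15 - 32) × 5/9 = -26.7500°C.
In Rankine: -26.7500 × 1.8 + 491.67 = 443.52°R.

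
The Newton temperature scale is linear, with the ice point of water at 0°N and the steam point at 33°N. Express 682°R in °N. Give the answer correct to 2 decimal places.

First in Celsius: (682 - 491.67) × 5/9 = 105.7389°C.
Linearly onto the Newton scale: 0 + (105.7389 / 100) × (33 - 0) = 34.89°N.

34.89°N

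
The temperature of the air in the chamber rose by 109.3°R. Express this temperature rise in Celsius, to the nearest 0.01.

Only the scale ratio 5/9 matters for a change in temperature.
109.3 × 5/9 = 60.72.

60.72°C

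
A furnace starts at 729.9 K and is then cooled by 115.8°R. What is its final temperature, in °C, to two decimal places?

392.42°C

Initial temperature in Celsius: 729.9 - 273.15 = 456.7500°C.
The 115.8°R change is an interval, so only the factor 5/9 applies: -115.8 × 5/9 = -64.3333°C.
Final Celsius temperature: 456.7500 - 64.3333 = 392.4167°C.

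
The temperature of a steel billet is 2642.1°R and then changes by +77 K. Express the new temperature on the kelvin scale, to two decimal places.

Initial temperature in Celsius: (2642.1 - 491.67) × 5/9 = 1194.6833°C.
The 77 K change is an interval; Kelvin and Celsius degrees are the same size, so ΔC = +77°C.
Final Celsius temperature: 1194.6833 + 77.0000 = 1271.6833°C.
In kelvin: 1271.6833 + 273.15 = 1544.83 K.

1544.83 K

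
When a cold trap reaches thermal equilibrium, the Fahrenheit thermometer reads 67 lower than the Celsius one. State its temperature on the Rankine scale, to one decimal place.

Let x be the Celsius reading; then the Fahrenheit reading is 1.8·x + 32.
(1.8·x + 32) - x = -67  ⇒  (0.8)·x = -99  ⇒  x = -123.7500°C.
In Rankine: -123.7500 × 1.8 + 491.67 = 268.9°R.

268.9°R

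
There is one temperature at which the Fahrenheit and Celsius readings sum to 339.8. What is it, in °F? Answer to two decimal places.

229.87°F

Let F be the Fahrenheit reading. The Celsius reading is C = 5/9·F - 17.7778.
Require F + C = 339.8: (14/9)·F - 17.7778 = 339.8.
F = (339.8 + 17.7778) / (14/9) = 229.87.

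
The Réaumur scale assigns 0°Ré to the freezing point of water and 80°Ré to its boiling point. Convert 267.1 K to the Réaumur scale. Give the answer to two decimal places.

-4.84°Ré

First in Celsius: 267.1 - 273.15 = -6.0500°C.
Linearly onto the Réaumur scale: 0 + (-6.0500 / 100) × (80 - 0) = -4.84°Ré.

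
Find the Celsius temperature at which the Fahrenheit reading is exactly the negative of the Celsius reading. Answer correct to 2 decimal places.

-11.43°C

Let C be the Celsius reading. The Fahrenheit reading is F = 1.8·C + 32.
Require F = -1·C: 1.8·C + 32 = -1·C.
(2.8)·C = -32  ⇒  C = -11.43.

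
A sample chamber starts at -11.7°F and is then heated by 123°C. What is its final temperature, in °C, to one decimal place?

Initial temperature in Celsius: (-11.7 - 32) × 5/9 = -24.2778°C.
Final Celsius temperature: -24.2778 + 123.0000 = 98.7222°C.

98.7°C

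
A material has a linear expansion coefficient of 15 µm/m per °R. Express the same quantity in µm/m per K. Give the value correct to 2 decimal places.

27.00 µm/m per K

Since only a temperature interval is involved, the additive offset between the scales drops out.
A change of 1 K is a change of 1.8°R, so per K the value is 15 × 1.8 = 27.00.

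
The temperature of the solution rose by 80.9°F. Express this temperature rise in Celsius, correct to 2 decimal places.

44.94°C

Only the scale ratio 5/9 matters for a change in temperature.
80.9 × 5/9 = 44.94.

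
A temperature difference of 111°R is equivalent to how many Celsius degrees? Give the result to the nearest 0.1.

61.7°C

Only the scale ratio 5/9 matters for a change in temperature.
111 × 5/9 = 61.7.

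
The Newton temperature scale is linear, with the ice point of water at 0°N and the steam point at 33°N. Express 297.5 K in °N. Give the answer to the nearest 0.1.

8.0°N

First in Celsius: 297.5 - 273.15 = 24.3500°C.
Linearly onto the Newton scale: 0 + (24.3500 / 100) × (33 - 0) = 8.0°N.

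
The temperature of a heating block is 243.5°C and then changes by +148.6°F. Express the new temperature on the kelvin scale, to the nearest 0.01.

The 148.6°F change is an interval, so only the factor 5/9 applies: +148.6 × 5/9 = +82.5556°C.
Final Celsius temperature: 243.5000 + 82.5556 = 326.0556°C.
In kelvin: 326.0556 + 273.15 = 599.21 K.

599.21 K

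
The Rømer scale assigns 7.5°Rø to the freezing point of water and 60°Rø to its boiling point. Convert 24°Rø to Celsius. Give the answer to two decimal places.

Linear interpolation between the fixed points: C = (24 - 7.5) × 100 / (60 - 7.5) = 31.4286°C.

31.43°C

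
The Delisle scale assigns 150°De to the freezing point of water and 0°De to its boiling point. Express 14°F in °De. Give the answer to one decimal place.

165.0°De

First in Celsius: (14 - 32) × 5/9 = -10.0000°C.
Linearly onto the Delisle scale: 150 + (-10.0000 / 100) × (0 - 150) = 165.0°De.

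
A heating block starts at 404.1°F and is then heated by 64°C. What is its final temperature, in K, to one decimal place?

Initial temperature in Celsius: (404.1 - 32) × 5/9 = 206.7222°C.
Final Celsius temperature: 206.7222 + 64.0000 = 270.7222°C.
In kelvin: 270.7222 + 273.15 = 543.9 K.

543.9 K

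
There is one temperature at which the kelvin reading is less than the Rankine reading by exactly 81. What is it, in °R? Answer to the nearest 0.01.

182.25°R

Let R be the Rankine reading. The kelvin reading is K = 5/9·R.
Require K - R = -81: (-4/9)·R = -81.
R = (-81) / (-4/9) = 182.25.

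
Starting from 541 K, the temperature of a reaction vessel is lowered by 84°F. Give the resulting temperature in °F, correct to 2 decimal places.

430.13°F

Initial temperature in Celsius: 541 - 273.15 = 267.8500°C.
The 84°F change is an interval, so only the factor 5/9 applies: -84 × 5/9 = -46.6667°C.
Final Celsius temperature: 267.8500 - 46.6667 = 221.1833°C.
In Fahrenheit: 221.1833 × 1.8 + 32 = 430.13°F.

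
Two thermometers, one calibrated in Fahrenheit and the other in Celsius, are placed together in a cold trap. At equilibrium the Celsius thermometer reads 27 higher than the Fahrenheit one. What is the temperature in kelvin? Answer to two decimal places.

199.40 K

Let x be the Fahrenheit reading; then the Celsius reading is 5/9·x - 17.7778.
(5/9·x - 17.7778) - x = 27  ⇒  (-4/9)·x = 44.7778  ⇒  x = -100.7500°F.
In Celsius: (-100.75 - 32) × 5/9 = -73.7500°C.
In kelvin: -73.7500 + 273.15 = 199.40 K.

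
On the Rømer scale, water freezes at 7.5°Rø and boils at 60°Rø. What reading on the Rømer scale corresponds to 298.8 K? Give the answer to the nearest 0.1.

21.0°Rø

First in Celsius: 298.8 - 273.15 = 25.6500°C.
Linearly onto the Rømer scale: 7.5 + (25.6500 / 100) × (60 - 7.5) = 21.0°Rø.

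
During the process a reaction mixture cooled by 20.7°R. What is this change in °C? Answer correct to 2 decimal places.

11.50°C

Only the scale ratio 5/9 matters for a change in temperature.
20.7 × 5/9 = 11.50.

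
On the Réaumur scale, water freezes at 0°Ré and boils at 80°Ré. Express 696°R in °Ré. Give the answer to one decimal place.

First in Celsius: (696 - 491.67) × 5/9 = 113.5167°C.
Linearly onto the Réaumur scale: 0 + (113.5167 / 100) × (80 - 0) = 90.8°Ré.

90.8°Ré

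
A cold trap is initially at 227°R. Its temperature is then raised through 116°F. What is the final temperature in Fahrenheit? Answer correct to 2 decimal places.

Initial temperature in Celsius: (227 - 491.67) × 5/9 = -147.0389°C.
The 116°F change is an interval, so only the factor 5/9 applies: +116 × 5/9 = +64.4444°C.
Final Celsius temperature: -147.0389 + 64.4444 = -82.5944°C.
In Fahrenheit: -82.5944 × 1.8 + 32 = -116.67°F.

-116.67°F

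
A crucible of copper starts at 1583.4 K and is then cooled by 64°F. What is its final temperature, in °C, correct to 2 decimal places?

Initial temperature in Celsius: 1583.4 - 273.15 = 1310.2500°C.
The 64°F change is an interval, so only the factor 5/9 applies: -64 × 5/9 = -35.5556°C.
Final Celsius temperature: 1310.2500 - 35.5556 = 1274.6944°C.

1274.69°C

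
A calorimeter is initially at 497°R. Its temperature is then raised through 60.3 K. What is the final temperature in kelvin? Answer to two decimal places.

Initial temperature in Celsius: (497 - 491.67) × 5/9 = 2.9611°C.
The 60.3 K change is an interval; Kelvin and Celsius degrees are the same size, so ΔC = +60.3°C.
Final Celsius temperature: 2.9611 + 60.3000 = 63.2611°C.
In kelvin: 63.2611 + 273.15 = 336.41 K.

336.41 K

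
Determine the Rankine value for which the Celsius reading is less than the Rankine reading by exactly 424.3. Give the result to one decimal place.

340.1°R

Let R be the Rankine reading. The Celsius reading is C = 5/9·R - 273.15.
Require C - R = -424.3: (-4/9)·R - 273.15 = -424.3.
R = (-424.3 + 273.15) / (-4/9) = 340.1.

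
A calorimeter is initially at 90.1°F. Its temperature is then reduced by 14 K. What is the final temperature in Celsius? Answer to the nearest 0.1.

18.3°C

Initial temperature in Celsius: (90.1 - 32) × 5/9 = 32.2778°C.
The 14 K change is an interval; Kelvin and Celsius degrees are the same size, so ΔC = -14°C.
Final Celsius temperature: 32.2778 - 14.0000 = 18.2778°C.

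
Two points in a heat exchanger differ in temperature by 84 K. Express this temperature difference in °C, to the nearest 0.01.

84.00°C

Kelvin and Celsius degrees are the same size, so the interval is unchanged: 84.00.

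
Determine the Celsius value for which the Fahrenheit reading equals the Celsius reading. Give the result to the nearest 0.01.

Let C be the Celsius reading. The Fahrenheit reading is F = 1.8·C + 32.
Set F = C: 1.8·C + 32 = C.
(0.8)·C = -32  ⇒  C = -40.00.

-40.00°C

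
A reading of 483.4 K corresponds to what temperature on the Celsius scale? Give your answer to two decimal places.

In Celsius: 483.4 - 273.15 = 210.2500°C.

210.25°C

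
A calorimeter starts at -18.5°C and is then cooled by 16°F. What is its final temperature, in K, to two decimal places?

The 16°F change is an interval, so only the factor 5/9 applies: -16 × 5/9 = -8.8889°C.
Final Celsius temperature: -18.5000 - 8.8889 = -27.3889°C.
In kelvin: -27.3889 + 273.15 = 245.76 K.

245.76 K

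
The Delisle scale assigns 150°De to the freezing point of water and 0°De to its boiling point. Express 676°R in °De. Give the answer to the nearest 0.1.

First in Celsius: (676 - 491.67) × 5/9 = 102.4056°C.
Linearly onto the Delisle scale: 150 + (102.4056 / 100) × (0 - 150) = -3.6°De.

-3.6°De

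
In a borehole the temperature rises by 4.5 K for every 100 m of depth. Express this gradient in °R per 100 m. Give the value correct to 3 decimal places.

Since only a temperature interval is involved, the additive offset between the scales drops out.
A change of 1 K is a change of 1.8°R, so 4.5 × 1.8 = 8.100.

8.100 °R/100 m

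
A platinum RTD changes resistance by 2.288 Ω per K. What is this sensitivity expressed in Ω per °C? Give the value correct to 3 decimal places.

Since only a temperature interval is involved, the additive offset between the scales drops out.
A change of 1°C is a change of 1 K, so per °C the value is 2.288 × 1 = 2.288.

2.288 Ω per °C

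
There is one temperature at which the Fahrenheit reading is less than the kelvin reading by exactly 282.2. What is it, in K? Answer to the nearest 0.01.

221.84 K

Let K be the kelvin reading. The Fahrenheit reading is F = 1.8·K - 459.67.
Require F - K = -282.2: (0.8)·K - 459.67 = -282.2.
K = (-282.2 + 459.67) / (0.8) = 221.84.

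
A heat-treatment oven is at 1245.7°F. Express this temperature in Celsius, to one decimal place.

674.3°C

In Celsius: (1245.7 - 32) × 5/9 = 674.2778°C.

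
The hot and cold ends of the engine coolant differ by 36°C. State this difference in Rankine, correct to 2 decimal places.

64.80°R

Only the scale ratio 1.8 matters for a change in temperature.
36 × 1.8 = 64.80.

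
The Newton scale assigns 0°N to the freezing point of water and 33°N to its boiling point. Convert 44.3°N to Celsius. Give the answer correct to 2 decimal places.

134.24°C

Linear interpolation between the fixed points: C = (44.3 - 0) × 100 / (33 - 0) = 134.2424°C.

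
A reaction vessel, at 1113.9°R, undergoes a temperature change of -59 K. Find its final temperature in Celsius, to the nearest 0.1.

286.7°C

Initial temperature in Celsius: (1113.9 - 491.67) × 5/9 = 345.6833°C.
The 59 K change is an interval; Kelvin and Celsius degrees are the same size, so ΔC = -59°C.
Final Celsius temperature: 345.6833 - 59.0000 = 286.6833°C.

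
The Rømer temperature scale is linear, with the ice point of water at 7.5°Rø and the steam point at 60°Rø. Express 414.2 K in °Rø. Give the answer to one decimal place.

81.6°Rø

First in Celsius: 414.2 - 273.15 = 141.0500°C.
Linearly onto the Rømer scale: 7.5 + (141.0500 / 100) × (60 - 7.5) = 81.6°Rø.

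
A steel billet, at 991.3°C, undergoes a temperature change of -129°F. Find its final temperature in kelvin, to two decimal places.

The 129°F change is an interval, so only the factor 5/9 applies: -129 × 5/9 = -71.6667°C.
Final Celsius temperature: 991.3000 - 71.6667 = 919.6333°C.
In kelvin: 919.6333 + 273.15 = 1192.78 K.

1192.78 K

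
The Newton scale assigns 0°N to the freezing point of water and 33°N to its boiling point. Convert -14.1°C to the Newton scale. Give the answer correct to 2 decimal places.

Linearly onto the Newton scale: 0 + (-14.1000 / 100) × (33 - 0) = -4.65°N.

-4.65°N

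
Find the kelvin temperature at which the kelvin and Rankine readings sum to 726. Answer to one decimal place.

259.3 K

Let K be the kelvin reading. The Rankine reading is R = 1.8·K.
Require K + R = 726: (2.8)·K = 726.
K = (726) / (2.8) = 259.3.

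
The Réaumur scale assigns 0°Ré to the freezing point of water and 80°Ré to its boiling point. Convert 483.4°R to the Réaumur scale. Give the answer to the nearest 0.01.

First in Celsius: (483.4 - 491.67) × 5/9 = -4.5944°C.
Linearly onto the Réaumur scale: 0 + (-4.5944 / 100) × (80 - 0) = -3.68°Ré.

-3.68°Ré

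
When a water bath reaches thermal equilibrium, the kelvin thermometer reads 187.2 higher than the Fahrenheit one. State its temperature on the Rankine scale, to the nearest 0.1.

613.1°R

Let x be the Fahrenheit reading; then the kelvin reading is 5/9·x + 255.372.
(5/9·x + 255.372) - x = 187.2  ⇒  (-4/9)·x = -68.1722  ⇒  x = 153.3875°F.
In Celsius: (153.3875 - 32) × 5/9 = 67.4375°C.
In Rankine: 67.4375 × 1.8 + 491.67 = 613.1°R.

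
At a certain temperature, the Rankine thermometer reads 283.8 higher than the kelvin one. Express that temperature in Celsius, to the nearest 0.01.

Let x be the kelvin reading; then the Rankine reading is 1.8·x.
(1.8·x) - x = 283.8  ⇒  (0.8)·x = 283.8  ⇒  x = 354.7500 K.
In Celsius: 354.75 - 273.15 = 81.60°C.

81.60°C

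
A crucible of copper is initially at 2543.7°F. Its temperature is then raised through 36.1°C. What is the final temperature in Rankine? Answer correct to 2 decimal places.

3068.35°R

Initial temperature in Celsius: (2543.7 - 32) × 5/9 = 1395.3889°C.
Final Celsius temperature: 1395.3889 + 36.1000 = 1431.4889°C.
In Rankine: 1431.4889 × 1.8 + 491.67 = 3068.35°R.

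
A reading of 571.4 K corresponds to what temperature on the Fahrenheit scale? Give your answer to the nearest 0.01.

In Celsius: 571.4 - 273.15 = 298.2500°C.
In Fahrenheit: 298.2500 × 1.8 + 32 = 568.85°F.

568.85°F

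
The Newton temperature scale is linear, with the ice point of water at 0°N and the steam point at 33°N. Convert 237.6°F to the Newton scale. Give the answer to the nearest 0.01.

37.69°N

First in Celsius: (237.6 - 32) × 5/9 = 114.2222°C.
Linearly onto the Newton scale: 0 + (114.2222 / 100) × (33 - 0) = 37.69°N.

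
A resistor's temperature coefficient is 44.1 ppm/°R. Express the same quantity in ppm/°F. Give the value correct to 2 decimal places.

44.10 ppm/°F

The quantity depends on a temperature interval, so only the ratio of degree sizes applies; the offset between the scales is irrelevant.
A change of 1°F is a change of 1°R, so per °F the value is 44.1 × 1 = 44.10.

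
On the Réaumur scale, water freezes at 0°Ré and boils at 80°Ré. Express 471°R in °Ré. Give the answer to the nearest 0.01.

-9.19°Ré

First in Celsius: (471 - 491.67) × 5/9 = -11.4833°C.
Linearly onto the Réaumur scale: 0 + (-11.4833 / 100) × (80 - 0) = -9.19°Ré.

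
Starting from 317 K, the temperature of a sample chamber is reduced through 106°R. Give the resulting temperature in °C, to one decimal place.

Initial temperature in Celsius: 317 - 273.15 = 43.8500°C.
The 106°R change is an interval, so only the factor 5/9 applies: -106 × 5/9 = -58.8889°C.
Final Celsius temperature: 43.8500 - 58.8889 = -15.0389°C.

-15.0°C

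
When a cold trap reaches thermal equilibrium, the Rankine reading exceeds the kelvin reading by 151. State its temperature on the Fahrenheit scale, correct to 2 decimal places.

-119.92°F

Let x be the Rankine reading; then the kelvin reading is 5/9·x.
(5/9·x) - x = -151  ⇒  (-4/9)·x = -151  ⇒  x = 339.7500°R.
In Celsius: (339.75 - 491.67) × 5/9 = -84.4000°C.
In Fahrenheit: -84.4000 × 1.8 + 32 = -119.92°F.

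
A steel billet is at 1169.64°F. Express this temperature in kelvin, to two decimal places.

In Celsius: (1169.64 - 32) × 5/9 = 632.0222°C.
In kelvin: 632.0222 + 273.15 = 905.17 K.

905.17 K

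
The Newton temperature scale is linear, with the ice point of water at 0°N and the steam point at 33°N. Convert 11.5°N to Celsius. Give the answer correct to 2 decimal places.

Linear interpolation between the fixed points: C = (11.5 - 0) × 100 / (33 - 0) = 34.8485°C.

34.85°C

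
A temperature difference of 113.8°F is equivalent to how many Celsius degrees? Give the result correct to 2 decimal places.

An interval of 1°F corresponds to 5/9°C.
113.8 × 5/9 = 63.22.

63.22°C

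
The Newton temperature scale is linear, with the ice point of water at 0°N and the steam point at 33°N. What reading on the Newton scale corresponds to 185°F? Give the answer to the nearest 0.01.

First in Celsius: (185 - 32) × 5/9 = 85.0000°C.
Linearly onto the Newton scale: 0 + (85.0000 / 100) × (33 - 0) = 28.05°N.

28.05°N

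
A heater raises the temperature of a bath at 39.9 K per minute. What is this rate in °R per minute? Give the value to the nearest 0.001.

The quantity depends on a temperature interval, so only the ratio of degree sizes applies; the offset between the scales is irrelevant.
A change of 1 K is a change of 1.8°R, so 39.9 × 1.8 = 71.820.

71.820 °R/minute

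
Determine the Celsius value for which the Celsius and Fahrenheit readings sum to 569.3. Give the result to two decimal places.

Let C be the Celsius reading. The Fahrenheit reading is F = 1.8·C + 32.
Require C + F = 569.3: (2.8)·C + 32 = 569.3.
C = (569.3 - 32) / (2.8) = 191.89.

191.89°C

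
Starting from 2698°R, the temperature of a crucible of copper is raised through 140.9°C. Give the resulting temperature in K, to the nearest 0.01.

Initial temperature in Celsius: (2698 - 491.67) × 5/9 = 1225.7389°C.
Final Celsius temperature: 1225.7389 + 140.9000 = 1366.6389°C.
In kelvin: 1366.6389 + 273.15 = 1639.79 K.

1639.79 K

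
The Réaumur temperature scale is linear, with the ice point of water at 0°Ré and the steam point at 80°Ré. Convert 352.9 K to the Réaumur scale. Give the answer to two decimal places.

63.80°Ré

First in Celsius: 352.9 - 273.15 = 79.7500°C.
Linearly onto the Réaumur scale: 0 + (79.7500 / 100) × (80 - 0) = 63.80°Ré.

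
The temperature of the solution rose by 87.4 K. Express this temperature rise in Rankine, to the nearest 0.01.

157.32°R

For a temperature interval the offset drops out; only the factor 1.8 applies.
87.4 × 1.8 = 157.32.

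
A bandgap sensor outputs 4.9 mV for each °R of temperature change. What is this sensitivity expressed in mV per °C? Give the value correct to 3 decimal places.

8.820 mV per °C

Since only a temperature interval is involved, the additive offset between the scales drops out.
A change of 1°C is a change of 1.8°R, so per °C the value is 4.9 × 1.8 = 8.820.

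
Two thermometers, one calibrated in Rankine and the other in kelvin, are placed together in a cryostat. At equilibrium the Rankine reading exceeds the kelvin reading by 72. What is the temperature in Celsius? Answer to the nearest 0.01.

Let x be the Rankine reading; then the kelvin reading is 5/9·x.
(5/9·x) - x = -72  ⇒  (-4/9)·x = -72  ⇒  x = 162.0000°R.
In Celsius: (162 - 491.67) × 5/9 = -183.15°C.

-183.15°C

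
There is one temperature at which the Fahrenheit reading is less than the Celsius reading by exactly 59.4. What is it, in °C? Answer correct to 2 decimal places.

-114.25°C

Let C be the Celsius reading. The Fahrenheit reading is F = 1.8·C + 32.
Require F - C = -59.4: (0.8)·C + 32 = -59.4.
C = (-59.4 - 32) / (0.8) = -114.25.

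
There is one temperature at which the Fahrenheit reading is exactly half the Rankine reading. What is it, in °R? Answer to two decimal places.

919.34°R

Let R be the Rankine reading. The Fahrenheit reading is F = 1·R - 459.67.
Require F = 0.5·R: 1·R - 459.67 = 0.5·R.
(0.5)·R = 459.67  ⇒  R = 919.34.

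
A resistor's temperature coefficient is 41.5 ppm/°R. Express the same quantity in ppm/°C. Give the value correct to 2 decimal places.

The quantity depends on a temperature interval, so only the ratio of degree sizes applies; the offset between the scales is irrelevant.
A change of 1°C is a change of 1.8°R, so per °C the value is 41.5 × 1.8 = 74.70.

74.70 ppm/°C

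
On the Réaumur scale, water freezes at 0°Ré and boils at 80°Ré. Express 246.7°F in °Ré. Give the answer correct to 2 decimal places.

95.42°Ré

First in Celsius: (246.7 - 32) × 5/9 = 119.2778°C.
Linearly onto the Réaumur scale: 0 + (119.2778 / 100) × (80 - 0) = 95.42°Ré.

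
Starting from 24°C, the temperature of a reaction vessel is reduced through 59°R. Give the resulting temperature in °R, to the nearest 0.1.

The 59°R change is an interval, so only the factor 5/9 applies: -59 × 5/9 = -32.7778°C.
Final Celsius temperature: 24.0000 - 32.7778 = -8.7778°C.
In Rankine: -8.7778 × 1.8 + 491.67 = 475.9°R.

475.9°R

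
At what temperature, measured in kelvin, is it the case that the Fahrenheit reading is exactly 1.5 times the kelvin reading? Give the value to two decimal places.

Let K be the kelvin reading. The Fahrenheit reading is F = 1.8·K - 459.67.
Require F = 1.5·K: 1.8·K - 459.67 = 1.5·K.
(0.3)·K = 459.67  ⇒  K = 1532.23.

1532.23 K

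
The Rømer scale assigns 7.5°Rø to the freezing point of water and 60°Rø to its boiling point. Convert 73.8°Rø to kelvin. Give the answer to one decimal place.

Linear interpolation between the fixed points: C = (73.8 - 7.5) × 100 / (60 - 7.5) = 126.2857°C.
Then 126.2857 + 273.15 = 399.4 K.

399.4 K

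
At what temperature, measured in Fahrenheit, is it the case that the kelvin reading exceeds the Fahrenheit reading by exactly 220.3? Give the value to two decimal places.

78.91°F

Let F be the Fahrenheit reading. The kelvin reading is K = 5/9·F + 255.372.
Require K - F = 220.3: (-4/9)·F + 255.372 = 220.3.
F = (220.3 - 255.372) / (-4/9) = 78.91.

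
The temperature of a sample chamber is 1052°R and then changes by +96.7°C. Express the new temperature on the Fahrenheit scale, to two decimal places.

Initial temperature in Celsius: (1052 - 491.67) × 5/9 = 311.2944°C.
Final Celsius temperature: 311.2944 + 96.7000 = 407.9944°C.
In Fahrenheit: 407.9944 × 1.8 + 32 = 766.39°F.

766.39°F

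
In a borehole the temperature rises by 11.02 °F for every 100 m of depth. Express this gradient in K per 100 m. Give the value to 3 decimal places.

6.122 K/100 m

Since only a temperature interval is involved, the additive offset between the scales drops out.
A change of 1°F is a change of 5/9 K, so 11.02 × 5/9 = 6.122.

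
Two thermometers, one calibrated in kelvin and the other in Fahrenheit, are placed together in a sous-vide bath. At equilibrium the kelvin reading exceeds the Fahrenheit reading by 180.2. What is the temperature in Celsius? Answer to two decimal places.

76.19°C

Let x be the kelvin reading; then the Fahrenheit reading is 1.8·x - 459.67.
(1.8·x - 459.67) - x = -180.2  ⇒  (0.8)·x = 279.47  ⇒  x = 349.3375 K.
In Celsius: 349.3375 - 273.15 = 76.19°C.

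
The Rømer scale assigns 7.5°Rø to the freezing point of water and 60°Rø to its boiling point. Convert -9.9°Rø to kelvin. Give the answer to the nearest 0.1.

240.0 K

Linear interpolation between the fixed points: C = (-9.9 - 7.5) × 100 / (60 - 7.5) = -33.1429°C.
Then -33.1429 + 273.15 = 240.0 K.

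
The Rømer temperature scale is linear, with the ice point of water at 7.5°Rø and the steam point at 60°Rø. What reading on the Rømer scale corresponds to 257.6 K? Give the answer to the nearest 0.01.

-0.66°Rø

First in Celsius: 257.6 - 273.15 = -15.5500°C.
Linearly onto the Rømer scale: 7.5 + (-15.5500 / 100) × (60 - 7.5) = -0.66°Rø.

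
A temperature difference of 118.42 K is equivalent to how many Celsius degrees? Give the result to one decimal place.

118.4°C

Kelvin and Celsius degrees are the same size, so the interval is unchanged: 118.4.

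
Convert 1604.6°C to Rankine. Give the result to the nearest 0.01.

3379.95°R

In Rankine: 1604.6000 × 1.8 + 491.67 = 3379.95°R.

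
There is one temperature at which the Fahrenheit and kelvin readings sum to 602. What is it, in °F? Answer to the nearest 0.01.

Let F be the Fahrenheit reading. The kelvin reading is K = 5/9·F + 255.372.
Require F + K = 602: (14/9)·F + 255.372 = 602.
F = (602 - 255.372) / (14/9) = 222.83.

222.83°F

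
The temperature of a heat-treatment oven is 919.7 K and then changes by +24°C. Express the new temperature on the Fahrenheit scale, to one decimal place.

Initial temperature in Celsius: 919.7 - 273.15 = 646.5500°C.
Final Celsius temperature: 646.5500 + 24.0000 = 670.5500°C.
In Fahrenheit: 670.5500 × 1.8 + 32 = 1239.0°F.

1239.0°F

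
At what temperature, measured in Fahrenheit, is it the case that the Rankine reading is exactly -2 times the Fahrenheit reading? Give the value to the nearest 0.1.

-153.2°F

Let F be the Fahrenheit reading. The Rankine reading is R = 1·F + 459.67.
Require R = -2·F: 1·F + 459.67 = -2·F.
(3)·F = -459.67  ⇒  F = -153.2.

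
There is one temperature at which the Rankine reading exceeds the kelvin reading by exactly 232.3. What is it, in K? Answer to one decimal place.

290.4 K

Let K be the kelvin reading. The Rankine reading is R = 1.8·K.
Require R - K = 232.3: (0.8)·K = 232.3.
K = (232.3) / (0.8) = 290.4.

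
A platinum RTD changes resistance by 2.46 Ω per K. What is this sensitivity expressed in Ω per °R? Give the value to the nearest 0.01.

1.37 Ω per °R

Since only a temperature interval is involved, the additive offset between the scales drops out.
A change of 1°R is a change of 5/9 K, so per °R the value is 2.46 × 5/9 = 1.37.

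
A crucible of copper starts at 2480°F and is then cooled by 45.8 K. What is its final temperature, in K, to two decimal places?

Initial temperature in Celsius: (2480 - 32) × 5/9 = 1360.0000°C.
The 45.8 K change is an interval; Kelvin and Celsius degrees are the same size, so ΔC = -45.8°C.
Final Celsius temperature: 1360.0000 - 45.8000 = 1314.2000°C.
In kelvin: 1314.2000 + 273.15 = 1587.35 K.

1587.35 K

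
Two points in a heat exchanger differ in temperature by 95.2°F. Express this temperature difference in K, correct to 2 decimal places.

An interval of 1°F corresponds to 5/9 K.
95.2 × 5/9 = 52.89.

52.89 K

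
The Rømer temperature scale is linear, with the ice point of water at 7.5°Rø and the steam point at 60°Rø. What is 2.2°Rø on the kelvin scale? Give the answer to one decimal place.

263.1 K

Linear interpolation between the fixed points: C = (2.2 - 7.5) × 100 / (60 - 7.5) = -10.0952°C.
Then -10.0952 + 273.15 = 263.1 K.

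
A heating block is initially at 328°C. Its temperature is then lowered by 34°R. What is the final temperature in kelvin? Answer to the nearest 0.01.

582.26 K

The 34°R change is an interval, so only the factor 5/9 applies: -34 × 5/9 = -18.8889°C.
Final Celsius temperature: 328.0000 - 18.8889 = 309.1111°C.
In kelvin: 309.1111 + 273.15 = 582.26 K.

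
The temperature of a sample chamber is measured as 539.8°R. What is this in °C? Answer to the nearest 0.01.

26.74°C

In Celsius: (539.8 - 491.67) × 5/9 = 26.7389°C.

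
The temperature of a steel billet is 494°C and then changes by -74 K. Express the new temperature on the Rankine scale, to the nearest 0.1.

The 74 K change is an interval; Kelvin and Celsius degrees are the same size, so ΔC = -74°C.
Final Celsius temperature: 494.0000 - 74.0000 = 420.0000°C.
In Rankine: 420.0000 × 1.8 + 491.67 = 1247.7°R.

1247.7°R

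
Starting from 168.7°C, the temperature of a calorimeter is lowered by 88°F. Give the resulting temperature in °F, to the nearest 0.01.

247.66°F

The 88°F change is an interval, so only the factor 5/9 applies: -88 × 5/9 = -48.8889°C.
Final Celsius temperature: 168.7000 - 48.8889 = 119.8111°C.
In Fahrenheit: 119.8111 × 1.8 + 32 = 247.66°F.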